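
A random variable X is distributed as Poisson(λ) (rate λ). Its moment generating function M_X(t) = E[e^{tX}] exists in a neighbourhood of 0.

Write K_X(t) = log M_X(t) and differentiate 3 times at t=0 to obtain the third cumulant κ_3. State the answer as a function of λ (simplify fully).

κ_3 = d^3K/dt^3 |_{t=0} = λ

M_X(t) = e^(λ*(e^(t) - 1))
K_X(t) = log M_X(t) = λ*(e^(t) - 1)
dK/dt = λ*e^(t)
d^2K/dt^2 = λ*e^(t)
d^3K/dt^3 = λ*e^(t)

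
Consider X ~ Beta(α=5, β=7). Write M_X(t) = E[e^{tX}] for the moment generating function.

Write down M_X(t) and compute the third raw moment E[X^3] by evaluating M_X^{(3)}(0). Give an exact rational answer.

M_X(t) = ₁F₁(5; 12; t)
M^(3)(t) = 5*₁F₁(8; 15; t)/52

E[X^3] = M^(3)(0) = 5/52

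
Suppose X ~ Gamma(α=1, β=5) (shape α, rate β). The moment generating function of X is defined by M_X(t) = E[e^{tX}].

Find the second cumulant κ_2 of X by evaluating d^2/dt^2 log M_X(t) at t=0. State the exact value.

κ_2 = d^2K/dt^2 |_{t=0} = 1/25

M_X(t) = 5/(5 - t)
K_X(t) = log M_X(t) = -log(5 - t) + log(5)
dK/dt = -1/(t - 5)
d^2K/dt^2 = 1/(t^2 - 10*t + 25)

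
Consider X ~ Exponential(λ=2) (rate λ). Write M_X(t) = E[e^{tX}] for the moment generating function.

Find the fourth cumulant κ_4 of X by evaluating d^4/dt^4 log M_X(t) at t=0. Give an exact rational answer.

M_X(t) = 2/(2 - t)
K_X(t) = log M_X(t) = -log(2 - t) + log(2)
D^4[K](t) = 6/(t^4 - 8*t^3 + 24*t^2 - 32*t + 16)

κ_4 = D^4[K](0) = 3/8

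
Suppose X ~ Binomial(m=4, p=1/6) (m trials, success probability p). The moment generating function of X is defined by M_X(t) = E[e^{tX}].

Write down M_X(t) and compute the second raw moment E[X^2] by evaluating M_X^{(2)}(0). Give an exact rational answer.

M_X(t) = (e^(t)/6 + 5/6)^4
dM/dt = e^(4*t)/324 + 5*e^(3*t)/108 + 25*e^(2*t)/108 + 125*e^(t)/324
d^2M/dt^2 = e^(4*t)/81 + 5*e^(3*t)/36 + 25*e^(2*t)/54 + 125*e^(t)/324

E[X^2] = d^2M/dt^2 |_{t=0} = 1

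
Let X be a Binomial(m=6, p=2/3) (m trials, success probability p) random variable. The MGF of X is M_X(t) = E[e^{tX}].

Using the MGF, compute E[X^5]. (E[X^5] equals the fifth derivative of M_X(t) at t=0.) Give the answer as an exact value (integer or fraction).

M_X(t) = (2*e^(t)/3 + 1/3)^6
dM/dt = 128*e^(6*t)/243 + 320*e^(5*t)/243 + 320*e^(4*t)/243 + 160*e^(3*t)/243 + 40*e^(2*t)/243 + 4*e^(t)/243
d^2M/dt^2 = 256*e^(6*t)/81 + 1600*e^(5*t)/243 + 1280*e^(4*t)/243 + 160*e^(3*t)/81 + 80*e^(2*t)/243 + 4*e^(t)/243
d^3M/dt^3 = 512*e^(6*t)/27 + 8000*e^(5*t)/243 + 5120*e^(4*t)/243 + 160*e^(3*t)/27 + 160*e^(2*t)/243 + 4*e^(t)/243
d^4M/dt^4 = 1024*e^(6*t)/9 + 40000*e^(5*t)/243 + 20480*e^(4*t)/243 + 160*e^(3*t)/9 + 320*e^(2*t)/243 + 4*e^(t)/243
d^5M/dt^5 = 2048*e^(6*t)/3 + 200000*e^(5*t)/243 + 81920*e^(4*t)/243 + 160*e^(3*t)/3 + 640*e^(2*t)/243 + 4*e^(t)/243

E[X^5] = d^5M/dt^5 |_{t=0} = 51268/27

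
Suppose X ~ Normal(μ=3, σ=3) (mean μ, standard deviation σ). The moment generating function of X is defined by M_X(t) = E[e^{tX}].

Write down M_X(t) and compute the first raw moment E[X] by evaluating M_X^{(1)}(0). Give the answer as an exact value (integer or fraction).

E[X] = M^(1)(0) = 3

M_X(t) = e^(9*t^2/2 + 3*t)
M^(1)(t) = 9*t*e^(3*t)*e^(9*t^2/2) + 3*e^(3*t)*e^(9*t^2/2)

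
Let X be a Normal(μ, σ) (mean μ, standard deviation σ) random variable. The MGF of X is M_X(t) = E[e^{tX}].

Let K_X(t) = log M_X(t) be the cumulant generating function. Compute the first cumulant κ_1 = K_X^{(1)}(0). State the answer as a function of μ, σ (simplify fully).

M_X(t) = e^(μ*t + σ^2*t^2/2)
K_X(t) = log M_X(t) = μ*t + σ^2*t^2/2
K′(t) = μ + σ^2*t

κ_1 = K′(0) = μ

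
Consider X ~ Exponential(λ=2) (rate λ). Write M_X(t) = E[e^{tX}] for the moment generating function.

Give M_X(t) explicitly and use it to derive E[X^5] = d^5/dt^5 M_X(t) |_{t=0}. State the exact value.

E[X^5] = D^5[M](0) = 15/4

M_X(t) = 2/(2 - t)
D^5[M](t) = 240/(t^6 - 12*t^5 + 60*t^4 - 160*t^3 + 240*t^2 - 192*t + 64)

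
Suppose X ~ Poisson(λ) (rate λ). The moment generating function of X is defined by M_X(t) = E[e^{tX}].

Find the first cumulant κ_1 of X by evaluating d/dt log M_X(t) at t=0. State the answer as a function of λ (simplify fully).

κ_1 = dK/dt |_{t=0} = λ

M_X(t) = e^(λ*(e^(t) - 1))
K_X(t) = log M_X(t) = λ*(e^(t) - 1)
dK/dt = λ*e^(t)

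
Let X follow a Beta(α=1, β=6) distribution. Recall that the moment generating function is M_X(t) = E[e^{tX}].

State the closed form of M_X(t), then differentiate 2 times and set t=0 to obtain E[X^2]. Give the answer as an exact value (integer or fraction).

M_X(t) = ₁F₁(1; 7; t)
M^(2)(t) = ₁F₁(3; 9; t)/28

E[X^2] = M^(2)(0) = 1/28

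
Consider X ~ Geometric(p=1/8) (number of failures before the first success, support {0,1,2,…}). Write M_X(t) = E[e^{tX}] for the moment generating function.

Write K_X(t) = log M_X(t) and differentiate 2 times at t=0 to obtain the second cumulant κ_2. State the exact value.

M_X(t) = 1/(8*(1 - 7*e^(t)/8))
K_X(t) = log M_X(t) = -log(1 - 7*e^(t)/8) - 3*log(2)
K^(2)(t) = 56*e^(t)/(49*e^(2*t) - 112*e^(t) + 64)

κ_2 = K^(2)(0) = 56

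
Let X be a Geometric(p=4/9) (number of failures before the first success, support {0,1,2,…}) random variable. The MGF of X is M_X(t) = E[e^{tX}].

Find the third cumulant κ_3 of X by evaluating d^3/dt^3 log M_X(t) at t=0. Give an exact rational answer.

κ_3 = d^3K/dt^3 |_{t=0} = 315/32

M_X(t) = 4/(9*(1 - 5*e^(t)/9))
K_X(t) = log M_X(t) = -log(1 - 5*e^(t)/9) - 2*log(3) + 2*log(2)
dK/dt = -5*e^(t)/(5*e^(t) - 9)
d^2K/dt^2 = 45*e^(t)/(25*e^(2*t) - 90*e^(t) + 81)
d^3K/dt^3 = (-225*e^(2*t) - 405*e^(t))/(125*e^(3*t) - 675*e^(2*t) + 1215*e^(t) - 729)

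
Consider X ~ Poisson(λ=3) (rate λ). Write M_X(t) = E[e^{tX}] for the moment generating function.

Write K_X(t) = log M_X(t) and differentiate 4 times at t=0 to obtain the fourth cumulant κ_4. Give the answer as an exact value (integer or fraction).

M_X(t) = e^(3*e^(t) - 3)
K_X(t) = log M_X(t) = 3*e^(t) - 3
dK/dt = 3*e^(t)
d^2K/dt^2 = 3*e^(t)
d^3K/dt^3 = 3*e^(t)
d^4K/dt^4 = 3*e^(t)

κ_4 = d^4K/dt^4 |_{t=0} = 3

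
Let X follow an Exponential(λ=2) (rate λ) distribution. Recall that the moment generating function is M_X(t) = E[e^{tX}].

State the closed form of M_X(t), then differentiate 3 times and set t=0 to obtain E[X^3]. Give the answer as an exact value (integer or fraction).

M_X(t) = 2/(2 - t)
D^3[M](t) = 12/(t^4 - 8*t^3 + 24*t^2 - 32*t + 16)

E[X^3] = D^3[M](0) = 3/4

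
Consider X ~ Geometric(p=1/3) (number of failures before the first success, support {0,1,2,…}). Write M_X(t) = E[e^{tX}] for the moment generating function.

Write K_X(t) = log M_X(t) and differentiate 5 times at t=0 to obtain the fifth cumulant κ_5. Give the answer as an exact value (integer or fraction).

κ_5 = K^(5)(0) = 2190

M_X(t) = 1/(3*(1 - 2*e^(t)/3))
K_X(t) = log M_X(t) = -log(1 - 2*e^(t)/3) - log(3)
K^(5)(t) = (-48*e^(4*t) - 792*e^(3*t) - 1188*e^(2*t) - 162*e^(t))/(32*e^(5*t) - 240*e^(4*t) + 720*e^(3*t) - 1080*e^(2*t) + 810*e^(t) - 243)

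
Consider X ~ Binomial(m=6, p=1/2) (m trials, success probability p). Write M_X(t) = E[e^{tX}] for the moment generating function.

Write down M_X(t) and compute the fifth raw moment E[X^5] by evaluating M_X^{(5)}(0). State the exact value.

E[X^5] = d^5M/dt^5 |_{t=0} = 738

M_X(t) = (e^(t)/2 + 1/2)^6
dM/dt = 3*e^(6*t)/32 + 15*e^(5*t)/32 + 15*e^(4*t)/16 + 15*e^(3*t)/16 + 15*e^(2*t)/32 + 3*e^(t)/32
d^2M/dt^2 = 9*e^(6*t)/16 + 75*e^(5*t)/32 + 15*e^(4*t)/4 + 45*e^(3*t)/16 + 15*e^(2*t)/16 + 3*e^(t)/32
d^3M/dt^3 = 27*e^(6*t)/8 + 375*e^(5*t)/32 + 15*e^(4*t) + 135*e^(3*t)/16 + 15*e^(2*t)/8 + 3*e^(t)/32
d^4M/dt^4 = 81*e^(6*t)/4 + 1875*e^(5*t)/32 + 60*e^(4*t) + 405*e^(3*t)/16 + 15*e^(2*t)/4 + 3*e^(t)/32
d^5M/dt^5 = 243*e^(6*t)/2 + 9375*e^(5*t)/32 + 240*e^(4*t) + 1215*e^(3*t)/16 + 15*e^(2*t)/2 + 3*e^(t)/32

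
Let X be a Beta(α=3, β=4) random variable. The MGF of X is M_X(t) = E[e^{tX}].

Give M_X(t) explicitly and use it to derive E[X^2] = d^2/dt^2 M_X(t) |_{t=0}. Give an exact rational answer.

E[X^2] = D^2[M](0) = 3/14

M_X(t) = ₁F₁(3; 7; t)
D^2[M](t) = 3*₁F₁(5; 9; t)/14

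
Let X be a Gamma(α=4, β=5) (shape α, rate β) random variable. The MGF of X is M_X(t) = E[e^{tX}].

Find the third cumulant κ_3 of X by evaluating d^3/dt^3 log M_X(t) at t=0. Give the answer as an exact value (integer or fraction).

M_X(t) = 625/(5 - t)^4
K_X(t) = log M_X(t) = -4*log(5 - t) + 4*log(5)
D^3[K](t) = -8/(t^3 - 15*t^2 + 75*t - 125)

κ_3 = D^3[K](0) = 8/125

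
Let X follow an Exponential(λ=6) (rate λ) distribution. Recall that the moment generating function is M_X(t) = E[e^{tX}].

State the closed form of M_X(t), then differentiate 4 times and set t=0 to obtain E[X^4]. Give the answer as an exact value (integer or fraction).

M_X(t) = 6/(6 - t)
D^4[M](t) = -144/(t^5 - 30*t^4 + 360*t^3 - 2160*t^2 + 6480*t - 7776)

E[X^4] = D^4[M](0) = 1/54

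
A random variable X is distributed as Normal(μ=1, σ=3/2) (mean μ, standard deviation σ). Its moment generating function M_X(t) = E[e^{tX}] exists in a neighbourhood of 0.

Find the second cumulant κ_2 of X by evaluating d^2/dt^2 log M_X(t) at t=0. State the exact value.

M_X(t) = e^(9*t^2/8 + t)
K_X(t) = log M_X(t) = 9*t^2/8 + t
D^2[K](t) = 9/4

κ_2 = D^2[K](0) = 9/4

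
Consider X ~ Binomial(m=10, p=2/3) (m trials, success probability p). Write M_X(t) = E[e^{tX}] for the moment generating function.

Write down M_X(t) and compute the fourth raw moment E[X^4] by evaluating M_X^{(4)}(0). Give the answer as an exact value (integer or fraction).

M_X(t) = (2*e^(t)/3 + 1/3)^10

E[X^4] = M′′′′(0) = 23060/9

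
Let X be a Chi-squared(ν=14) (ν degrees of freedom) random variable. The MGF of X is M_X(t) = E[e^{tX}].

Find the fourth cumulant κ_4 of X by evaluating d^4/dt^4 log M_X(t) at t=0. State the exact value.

κ_4 = K^(4)(0) = 672

M_X(t) = (1 - 2*t)^(-7)
K_X(t) = log M_X(t) = -7*log(1 - 2*t)
K^(4)(t) = 672/(16*t^4 - 32*t^3 + 24*t^2 - 8*t + 1)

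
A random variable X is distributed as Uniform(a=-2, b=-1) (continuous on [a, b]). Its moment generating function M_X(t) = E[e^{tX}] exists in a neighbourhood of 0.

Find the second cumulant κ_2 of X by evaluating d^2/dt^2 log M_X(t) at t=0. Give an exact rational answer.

κ_2 = K′′(0) = 1/12

M_X(t) = (e^(-t) - e^(-2*t))/t
K_X(t) = log M_X(t) = -log(t) + log(e^(-t) - e^(-2*t))
K′(t) = (-t*e^(t) + 2*t - e^(t) + 1)/(t*e^(t) - t)
K′′(t) = (-t^2*e^(t) + e^(2*t) - 2*e^(t) + 1)/(t^2*e^(2*t) - 2*t^2*e^(t) + t^2)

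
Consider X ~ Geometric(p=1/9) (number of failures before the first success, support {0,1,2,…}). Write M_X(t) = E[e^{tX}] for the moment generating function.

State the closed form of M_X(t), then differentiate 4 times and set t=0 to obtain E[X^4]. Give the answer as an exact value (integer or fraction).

E[X^4] = M′′′′(0) = 117640

M_X(t) = 1/(9*(1 - 8*e^(t)/9))
M′(t) = 8*e^(t)/(64*e^(2*t) - 144*e^(t) + 81)
M′′(t) = (-64*e^(2*t) - 72*e^(t))/(512*e^(3*t) - 1728*e^(2*t) + 1944*e^(t) - 729)
M′′′(t) = (512*e^(3*t) + 2304*e^(2*t) + 648*e^(t))/(4096*e^(4*t) - 18432*e^(3*t) + 31104*e^(2*t) - 23328*e^(t) + 6561)
M′′′′(t) = (-4096*e^(4*t) - 50688*e^(3*t) - 57024*e^(2*t) - 5832*e^(t))/(32768*e^(5*t) - 184320*e^(4*t) + 414720*e^(3*t) - 466560*e^(2*t) + 262440*e^(t) - 59049)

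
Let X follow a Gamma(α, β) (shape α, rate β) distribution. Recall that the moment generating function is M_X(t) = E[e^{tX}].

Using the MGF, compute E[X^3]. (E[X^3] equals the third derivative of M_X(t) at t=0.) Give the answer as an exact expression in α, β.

M_X(t) = (β/(β - t))^α
M^(3)(t) = (-α^3*β^α*(1/(β - t))^α - 3*α^2*β^α*(1/(β - t))^α - 2*α*β^α*(1/(β - t))^α)/(-β^3 + 3*β^2*t - 3*β*t^2 + t^3)

E[X^3] = M^(3)(0) = α*(α^2 + 3*α + 2)/β^3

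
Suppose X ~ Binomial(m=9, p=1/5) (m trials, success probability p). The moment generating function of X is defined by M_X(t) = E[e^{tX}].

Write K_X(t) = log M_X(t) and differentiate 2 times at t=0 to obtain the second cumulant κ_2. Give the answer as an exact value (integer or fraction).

M_X(t) = (e^(t)/5 + 4/5)^9
K_X(t) = log M_X(t) = 9*log(e^(t)/5 + 4/5)
D^2[K](t) = 36*e^(t)/(e^(2*t) + 8*e^(t) + 16)

κ_2 = D^2[K](0) = 36/25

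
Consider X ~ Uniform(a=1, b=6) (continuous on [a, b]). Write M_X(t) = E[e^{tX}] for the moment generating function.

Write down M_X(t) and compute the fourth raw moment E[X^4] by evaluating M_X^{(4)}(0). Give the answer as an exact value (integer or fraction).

E[X^4] = D^4[M](0) = 311

M_X(t) = (e^(6*t) - e^(t))/(5*t)
D^4[M](t) = (1296*t^4*e^(6*t) - t^4*e^(t) - 864*t^3*e^(6*t) + 4*t^3*e^(t) + 432*t^2*e^(6*t) - 12*t^2*e^(t) - 144*t*e^(6*t) + 24*t*e^(t) + 24*e^(6*t) - 24*e^(t))/(5*t^5)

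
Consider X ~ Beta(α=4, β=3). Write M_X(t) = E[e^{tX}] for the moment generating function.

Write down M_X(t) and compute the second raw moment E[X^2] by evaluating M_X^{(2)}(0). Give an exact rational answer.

M_X(t) = ₁F₁(4; 7; t)
D^2[M](t) = 5*₁F₁(6; 9; t)/14

E[X^2] = D^2[M](0) = 5/14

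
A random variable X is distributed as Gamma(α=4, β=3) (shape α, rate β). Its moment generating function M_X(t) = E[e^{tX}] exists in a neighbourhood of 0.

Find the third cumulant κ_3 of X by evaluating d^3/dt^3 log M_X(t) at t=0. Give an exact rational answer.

M_X(t) = 81/(3 - t)^4
K_X(t) = log M_X(t) = -4*log(3 - t) + 4*log(3)
dK/dt = -4/(t - 3)
d^2K/dt^2 = 4/(t^2 - 6*t + 9)
d^3K/dt^3 = -8/(t^3 - 9*t^2 + 27*t - 27)

κ_3 = d^3K/dt^3 |_{t=0} = 8/27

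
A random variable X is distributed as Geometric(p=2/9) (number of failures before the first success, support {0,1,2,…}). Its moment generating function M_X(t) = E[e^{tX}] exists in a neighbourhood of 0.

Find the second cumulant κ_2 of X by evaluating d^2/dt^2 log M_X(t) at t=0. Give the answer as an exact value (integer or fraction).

κ_2 = D^2[K](0) = 63/4

M_X(t) = 2/(9*(1 - 7*e^(t)/9))
K_X(t) = log M_X(t) = -log(1 - 7*e^(t)/9) - 2*log(3) + log(2)
D^2[K](t) = 63*e^(t)/(49*e^(2*t) - 126*e^(t) + 81)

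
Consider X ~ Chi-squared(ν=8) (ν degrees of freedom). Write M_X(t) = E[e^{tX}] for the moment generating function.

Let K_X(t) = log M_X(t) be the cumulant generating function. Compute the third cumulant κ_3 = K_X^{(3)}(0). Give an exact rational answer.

M_X(t) = (1 - 2*t)^(-4)
K_X(t) = log M_X(t) = -4*log(1 - 2*t)
dK/dt = -8/(2*t - 1)
d^2K/dt^2 = 16/(4*t^2 - 4*t + 1)
d^3K/dt^3 = -64/(8*t^3 - 12*t^2 + 6*t - 1)

κ_3 = d^3K/dt^3 |_{t=0} = 64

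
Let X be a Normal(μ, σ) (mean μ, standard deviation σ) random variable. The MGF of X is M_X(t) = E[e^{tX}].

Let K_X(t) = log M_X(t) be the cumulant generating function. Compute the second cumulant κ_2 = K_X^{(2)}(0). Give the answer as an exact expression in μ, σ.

κ_2 = d^2K/dt^2 |_{t=0} = σ^2

M_X(t) = e^(μ*t + σ^2*t^2/2)
K_X(t) = log M_X(t) = μ*t + σ^2*t^2/2
dK/dt = μ + σ^2*t
d^2K/dt^2 = σ^2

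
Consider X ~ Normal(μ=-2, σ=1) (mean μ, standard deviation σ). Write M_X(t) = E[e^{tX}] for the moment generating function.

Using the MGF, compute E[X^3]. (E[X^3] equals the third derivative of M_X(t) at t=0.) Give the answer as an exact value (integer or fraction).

E[X^3] = D^3[M](0) = -14

M_X(t) = e^(t^2/2 - 2*t)
D^3[M](t) = (t^3*e^(t^2/2) - 6*t^2*e^(t^2/2) + 15*t*e^(t^2/2) - 14*e^(t^2/2))*e^(-2*t)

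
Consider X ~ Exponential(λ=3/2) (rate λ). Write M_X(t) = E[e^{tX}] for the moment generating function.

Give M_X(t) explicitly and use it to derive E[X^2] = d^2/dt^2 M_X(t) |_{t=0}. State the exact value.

M_X(t) = 3/(2*(3/2 - t))
D^2[M](t) = -24/(8*t^3 - 36*t^2 + 54*t - 27)

E[X^2] = D^2[M](0) = 8/9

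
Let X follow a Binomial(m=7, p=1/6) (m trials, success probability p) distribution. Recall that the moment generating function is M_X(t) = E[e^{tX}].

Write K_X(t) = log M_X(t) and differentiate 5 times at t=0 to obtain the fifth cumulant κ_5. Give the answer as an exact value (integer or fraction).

M_X(t) = (e^(t)/6 + 5/6)^7
K_X(t) = log M_X(t) = 7*log(e^(t)/6 + 5/6)
dK/dt = 7*e^(t)/(e^(t) + 5)
d^2K/dt^2 = 35*e^(t)/(e^(2*t) + 10*e^(t) + 25)
d^3K/dt^3 = (-35*e^(2*t) + 175*e^(t))/(e^(3*t) + 15*e^(2*t) + 75*e^(t) + 125)
d^4K/dt^4 = (35*e^(3*t) - 700*e^(2*t) + 875*e^(t))/(e^(4*t) + 20*e^(3*t) + 150*e^(2*t) + 500*e^(t) + 625)
d^5K/dt^5 = (-35*e^(4*t) + 1925*e^(3*t) - 9625*e^(2*t) + 4375*e^(t))/(e^(5*t) + 25*e^(4*t) + 250*e^(3*t) + 1250*e^(2*t) + 3125*e^(t) + 3125)

κ_5 = d^5K/dt^5 |_{t=0} = -35/81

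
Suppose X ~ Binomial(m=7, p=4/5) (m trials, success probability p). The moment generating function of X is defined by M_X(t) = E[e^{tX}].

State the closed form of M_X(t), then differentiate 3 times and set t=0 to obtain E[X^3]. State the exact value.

M_X(t) = (4*e^(t)/5 + 1/5)^7
M′(t) = 114688*e^(7*t)/78125 + 172032*e^(6*t)/78125 + 21504*e^(5*t)/15625 + 7168*e^(4*t)/15625 + 1344*e^(3*t)/15625 + 672*e^(2*t)/78125 + 28*e^(t)/78125
M′′(t) = 802816*e^(7*t)/78125 + 1032192*e^(6*t)/78125 + 21504*e^(5*t)/3125 + 28672*e^(4*t)/15625 + 4032*e^(3*t)/15625 + 1344*e^(2*t)/78125 + 28*e^(t)/78125
M′′′(t) = 5619712*e^(7*t)/78125 + 6193152*e^(6*t)/78125 + 21504*e^(5*t)/625 + 114688*e^(4*t)/15625 + 12096*e^(3*t)/15625 + 2688*e^(2*t)/78125 + 28*e^(t)/78125

E[X^3] = M′′′(0) = 4844/25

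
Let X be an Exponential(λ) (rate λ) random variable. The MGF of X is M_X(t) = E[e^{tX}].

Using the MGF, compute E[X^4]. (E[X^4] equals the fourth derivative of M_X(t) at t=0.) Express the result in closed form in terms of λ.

E[X^4] = D^4[M](0) = 24/λ^4

M_X(t) = λ/(λ - t)
D^4[M](t) = -24*λ/(-λ^5 + 5*λ^4*t - 10*λ^3*t^2 + 10*λ^2*t^3 - 5*λ*t^4 + t^5)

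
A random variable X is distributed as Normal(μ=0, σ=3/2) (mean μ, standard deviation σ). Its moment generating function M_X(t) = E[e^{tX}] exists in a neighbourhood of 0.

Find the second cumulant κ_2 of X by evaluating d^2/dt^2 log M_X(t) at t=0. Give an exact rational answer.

M_X(t) = e^(9*t^2/8)
K_X(t) = log M_X(t) = 9*t^2/8
K^(2)(t) = 9/4

κ_2 = K^(2)(0) = 9/4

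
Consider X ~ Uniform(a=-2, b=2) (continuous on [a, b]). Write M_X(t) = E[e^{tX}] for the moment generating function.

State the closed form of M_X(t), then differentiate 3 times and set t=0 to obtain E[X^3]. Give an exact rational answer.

E[X^3] = d^3M/dt^3 |_{t=0} = 0

M_X(t) = (e^(2*t) - e^(-2*t))/(4*t)
dM/dt = (2*t*e^(4*t) + 2*t - e^(4*t) + 1)*e^(-2*t)/(4*t^2)
d^2M/dt^2 = (2*t^2*e^(4*t) - 2*t^2 - 2*t*e^(4*t) - 2*t + e^(4*t) - 1)*e^(-2*t)/(2*t^3)
d^3M/dt^3 = (4*t^3*e^(4*t) + 4*t^3 - 6*t^2*e^(4*t) + 6*t^2 + 6*t*e^(4*t) + 6*t - 3*e^(4*t) + 3)*e^(-2*t)/(2*t^4)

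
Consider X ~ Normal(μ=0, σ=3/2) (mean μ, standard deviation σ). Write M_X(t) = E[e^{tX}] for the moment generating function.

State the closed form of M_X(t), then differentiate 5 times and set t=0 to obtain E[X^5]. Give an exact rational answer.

M_X(t) = e^(9*t^2/8)
D^5[M](t) = 59049*t^5*e^(9*t^2/8)/1024 + 32805*t^3*e^(9*t^2/8)/128 + 10935*t*e^(9*t^2/8)/64

E[X^5] = D^5[M](0) = 0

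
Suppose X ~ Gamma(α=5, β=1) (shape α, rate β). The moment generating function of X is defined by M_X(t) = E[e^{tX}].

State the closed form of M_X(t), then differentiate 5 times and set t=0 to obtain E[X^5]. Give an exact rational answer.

E[X^5] = D^5[M](0) = 15120

M_X(t) = (1 - t)^(-5)
D^5[M](t) = 15120/(t^10 - 10*t^9 + 45*t^8 - 120*t^7 + 210*t^6 - 252*t^5 + 210*t^4 - 120*t^3 + 45*t^2 - 10*t + 1)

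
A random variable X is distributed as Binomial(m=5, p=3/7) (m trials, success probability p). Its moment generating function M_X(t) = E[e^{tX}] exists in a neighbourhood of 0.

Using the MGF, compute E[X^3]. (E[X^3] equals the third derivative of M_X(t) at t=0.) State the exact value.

E[X^3] = M^(3)(0) = 6135/343

M_X(t) = (3*e^(t)/7 + 4/7)^5
M^(3)(t) = 30375*e^(5*t)/16807 + 103680*e^(4*t)/16807 + 116640*e^(3*t)/16807 + 46080*e^(2*t)/16807 + 3840*e^(t)/16807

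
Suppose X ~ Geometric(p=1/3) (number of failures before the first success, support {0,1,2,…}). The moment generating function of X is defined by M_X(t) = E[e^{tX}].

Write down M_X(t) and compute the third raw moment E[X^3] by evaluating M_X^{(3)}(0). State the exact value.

M_X(t) = 1/(3*(1 - 2*e^(t)/3))
D^3[M](t) = (8*e^(3*t) + 48*e^(2*t) + 18*e^(t))/(16*e^(4*t) - 96*e^(3*t) + 216*e^(2*t) - 216*e^(t) + 81)

E[X^3] = D^3[M](0) = 74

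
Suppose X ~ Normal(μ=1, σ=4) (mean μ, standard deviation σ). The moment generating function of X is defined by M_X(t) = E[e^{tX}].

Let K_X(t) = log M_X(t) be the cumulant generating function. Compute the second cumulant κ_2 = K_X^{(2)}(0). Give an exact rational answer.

κ_2 = D^2[K](0) = 16

M_X(t) = e^(8*t^2 + t)
K_X(t) = log M_X(t) = 8*t^2 + t
D^2[K](t) = 16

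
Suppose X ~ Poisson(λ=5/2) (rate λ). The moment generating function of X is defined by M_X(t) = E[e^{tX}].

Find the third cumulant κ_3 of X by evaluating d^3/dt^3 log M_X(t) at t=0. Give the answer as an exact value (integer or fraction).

κ_3 = K^(3)(0) = 5/2

M_X(t) = e^(5*e^(t)/2 - 5/2)
K_X(t) = log M_X(t) = 5*e^(t)/2 - 5/2
K^(3)(t) = 5*e^(t)/2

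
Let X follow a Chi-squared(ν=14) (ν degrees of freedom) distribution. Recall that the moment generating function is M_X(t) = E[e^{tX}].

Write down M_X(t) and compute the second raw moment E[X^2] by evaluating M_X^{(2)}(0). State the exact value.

M_X(t) = (1 - 2*t)^(-7)
dM/dt = 14/(256*t^8 - 1024*t^7 + 1792*t^6 - 1792*t^5 + 1120*t^4 - 448*t^3 + 112*t^2 - 16*t + 1)
d^2M/dt^2 = -224/(512*t^9 - 2304*t^8 + 4608*t^7 - 5376*t^6 + 4032*t^5 - 2016*t^4 + 672*t^3 - 144*t^2 + 18*t - 1)

E[X^2] = d^2M/dt^2 |_{t=0} = 224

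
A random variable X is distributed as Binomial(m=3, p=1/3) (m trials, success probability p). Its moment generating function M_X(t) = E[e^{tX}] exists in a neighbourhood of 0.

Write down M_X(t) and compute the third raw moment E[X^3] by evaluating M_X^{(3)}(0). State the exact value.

M_X(t) = (e^(t)/3 + 2/3)^3
M′(t) = e^(3*t)/9 + 4*e^(2*t)/9 + 4*e^(t)/9
M′′(t) = e^(3*t)/3 + 8*e^(2*t)/9 + 4*e^(t)/9
M′′′(t) = e^(3*t) + 16*e^(2*t)/9 + 4*e^(t)/9

E[X^3] = M′′′(0) = 29/9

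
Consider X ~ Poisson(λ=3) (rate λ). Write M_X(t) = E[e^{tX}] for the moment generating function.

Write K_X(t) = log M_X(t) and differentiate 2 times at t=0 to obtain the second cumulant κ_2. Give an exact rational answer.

κ_2 = d^2K/dt^2 |_{t=0} = 3

M_X(t) = e^(3*e^(t) - 3)
K_X(t) = log M_X(t) = 3*e^(t) - 3
dK/dt = 3*e^(t)
d^2K/dt^2 = 3*e^(t)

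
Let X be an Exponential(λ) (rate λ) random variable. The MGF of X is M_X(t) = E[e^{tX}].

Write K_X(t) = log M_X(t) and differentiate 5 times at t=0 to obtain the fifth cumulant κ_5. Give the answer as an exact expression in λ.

κ_5 = K′′′′′(0) = 24/λ^5

M_X(t) = λ/(λ - t)
K_X(t) = log M_X(t) = log(λ) - log(λ - t)
K′(t) = -1/(-λ + t)
K′′(t) = 1/(λ^2 - 2*λ*t + t^2)
K′′′(t) = -2/(-λ^3 + 3*λ^2*t - 3*λ*t^2 + t^3)
K′′′′(t) = 6/(λ^4 - 4*λ^3*t + 6*λ^2*t^2 - 4*λ*t^3 + t^4)
K′′′′′(t) = -24/(-λ^5 + 5*λ^4*t - 10*λ^3*t^2 + 10*λ^2*t^3 - 5*λ*t^4 + t^5)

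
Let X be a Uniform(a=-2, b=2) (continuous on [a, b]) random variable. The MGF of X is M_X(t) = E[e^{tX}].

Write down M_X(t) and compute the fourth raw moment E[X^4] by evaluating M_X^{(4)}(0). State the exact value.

E[X^4] = M^(4)(0) = 16/5

M_X(t) = (e^(2*t) - e^(-2*t))/(4*t)
M^(4)(t) = (4*t^4*e^(4*t) - 4*t^4 - 8*t^3*e^(4*t) - 8*t^3 + 12*t^2*e^(4*t) - 12*t^2 - 12*t*e^(4*t) - 12*t + 6*e^(4*t) - 6)*e^(-2*t)/t^5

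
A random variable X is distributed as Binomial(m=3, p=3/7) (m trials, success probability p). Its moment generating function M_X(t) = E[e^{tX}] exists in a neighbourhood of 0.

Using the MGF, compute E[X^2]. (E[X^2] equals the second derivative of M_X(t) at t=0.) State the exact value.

M_X(t) = (3*e^(t)/7 + 4/7)^3
M^(2)(t) = 243*e^(3*t)/343 + 432*e^(2*t)/343 + 144*e^(t)/343

E[X^2] = M^(2)(0) = 117/49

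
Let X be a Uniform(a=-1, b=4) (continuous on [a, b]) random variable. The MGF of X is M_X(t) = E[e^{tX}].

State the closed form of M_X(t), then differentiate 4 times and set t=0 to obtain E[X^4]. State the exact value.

M_X(t) = (e^(4*t) - e^(-t))/(5*t)
M^(4)(t) = (256*t^4*e^(5*t) - t^4 - 256*t^3*e^(5*t) - 4*t^3 + 192*t^2*e^(5*t) - 12*t^2 - 96*t*e^(5*t) - 24*t + 24*e^(5*t) - 24)*e^(-t)/(5*t^5)

E[X^4] = M^(4)(0) = 41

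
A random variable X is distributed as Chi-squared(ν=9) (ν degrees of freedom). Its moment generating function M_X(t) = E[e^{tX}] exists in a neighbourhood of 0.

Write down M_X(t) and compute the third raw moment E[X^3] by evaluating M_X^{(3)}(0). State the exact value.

M_X(t) = (1 - 2*t)^(-9/2)
M′(t) = -9/(32*t^5*√(1 - 2*t) - 80*t^4*√(1 - 2*t) + 80*t^3*√(1 - 2*t) - 40*t^2*√(1 - 2*t) + 10*t*√(1 - 2*t) - √(1 - 2*t))
M′′(t) = 99/(64*t^6*√(1 - 2*t) - 192*t^5*√(1 - 2*t) + 240*t^4*√(1 - 2*t) - 160*t^3*√(1 - 2*t) + 60*t^2*√(1 - 2*t) - 12*t*√(1 - 2*t) + √(1 - 2*t))

E[X^3] = M′′′(0) = 1287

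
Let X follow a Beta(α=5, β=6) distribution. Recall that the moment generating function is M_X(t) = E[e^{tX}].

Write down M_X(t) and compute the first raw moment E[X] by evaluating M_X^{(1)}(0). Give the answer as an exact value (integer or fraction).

E[X] = dM/dt |_{t=0} = 5/11

M_X(t) = ₁F₁(5; 11; t)
dM/dt = 5*₁F₁(6; 12; t)/11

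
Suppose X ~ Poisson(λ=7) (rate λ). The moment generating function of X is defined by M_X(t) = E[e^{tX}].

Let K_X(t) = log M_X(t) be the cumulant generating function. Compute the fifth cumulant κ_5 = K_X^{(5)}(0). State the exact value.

M_X(t) = e^(7*e^(t) - 7)
K_X(t) = log M_X(t) = 7*e^(t) - 7
K^(5)(t) = 7*e^(t)

κ_5 = K^(5)(0) = 7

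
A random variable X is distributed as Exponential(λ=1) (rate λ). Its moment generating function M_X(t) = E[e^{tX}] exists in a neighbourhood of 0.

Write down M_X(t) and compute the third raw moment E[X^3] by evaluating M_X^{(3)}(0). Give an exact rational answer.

E[X^3] = d^3M/dt^3 |_{t=0} = 6

M_X(t) = 1/(1 - t)
dM/dt = 1/(t^2 - 2*t + 1)
d^2M/dt^2 = -2/(t^3 - 3*t^2 + 3*t - 1)
d^3M/dt^3 = 6/(t^4 - 4*t^3 + 6*t^2 - 4*t + 1)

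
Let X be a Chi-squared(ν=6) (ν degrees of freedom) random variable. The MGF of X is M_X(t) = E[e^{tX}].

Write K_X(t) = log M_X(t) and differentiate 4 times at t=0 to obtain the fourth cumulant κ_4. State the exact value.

M_X(t) = (1 - 2*t)^(-3)
K_X(t) = log M_X(t) = -3*log(1 - 2*t)
dK/dt = -6/(2*t - 1)
d^2K/dt^2 = 12/(4*t^2 - 4*t + 1)
d^3K/dt^3 = -48/(8*t^3 - 12*t^2 + 6*t - 1)
d^4K/dt^4 = 288/(16*t^4 - 32*t^3 + 24*t^2 - 8*t + 1)

κ_4 = d^4K/dt^4 |_{t=0} = 288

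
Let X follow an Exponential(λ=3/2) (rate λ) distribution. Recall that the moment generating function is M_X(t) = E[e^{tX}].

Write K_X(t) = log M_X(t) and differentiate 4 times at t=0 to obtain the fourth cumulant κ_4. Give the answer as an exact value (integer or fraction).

M_X(t) = 3/(2*(3/2 - t))
K_X(t) = log M_X(t) = -log(3/2 - t) - log(2) + log(3)
K′(t) = -2/(2*t - 3)
K′′(t) = 4/(4*t^2 - 12*t + 9)
K′′′(t) = -16/(8*t^3 - 36*t^2 + 54*t - 27)
K′′′′(t) = 96/(16*t^4 - 96*t^3 + 216*t^2 - 216*t + 81)

κ_4 = K′′′′(0) = 32/27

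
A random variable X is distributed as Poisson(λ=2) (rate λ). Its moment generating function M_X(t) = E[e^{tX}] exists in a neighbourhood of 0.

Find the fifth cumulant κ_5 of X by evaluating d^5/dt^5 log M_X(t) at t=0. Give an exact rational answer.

κ_5 = D^5[K](0) = 2

M_X(t) = e^(2*e^(t) - 2)
K_X(t) = log M_X(t) = 2*e^(t) - 2
D^5[K](t) = 2*e^(t)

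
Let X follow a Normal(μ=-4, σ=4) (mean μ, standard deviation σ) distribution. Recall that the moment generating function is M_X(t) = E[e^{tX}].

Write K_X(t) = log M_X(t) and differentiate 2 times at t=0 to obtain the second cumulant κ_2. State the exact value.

κ_2 = D^2[K](0) = 16

M_X(t) = e^(8*t^2 - 4*t)
K_X(t) = log M_X(t) = 8*t^2 - 4*t
D^2[K](t) = 16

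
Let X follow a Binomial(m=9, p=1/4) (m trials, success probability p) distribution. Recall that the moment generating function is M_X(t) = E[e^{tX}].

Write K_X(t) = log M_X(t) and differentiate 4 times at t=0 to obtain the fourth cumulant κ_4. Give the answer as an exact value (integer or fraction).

M_X(t) = (e^(t)/4 + 3/4)^9
K_X(t) = log M_X(t) = 9*log(e^(t)/4 + 3/4)
K′(t) = 9*e^(t)/(e^(t) + 3)
K′′(t) = 27*e^(t)/(e^(2*t) + 6*e^(t) + 9)
K′′′(t) = (-27*e^(2*t) + 81*e^(t))/(e^(3*t) + 9*e^(2*t) + 27*e^(t) + 27)
K′′′′(t) = (27*e^(3*t) - 324*e^(2*t) + 243*e^(t))/(e^(4*t) + 12*e^(3*t) + 54*e^(2*t) + 108*e^(t) + 81)

κ_4 = K′′′′(0) = -27/128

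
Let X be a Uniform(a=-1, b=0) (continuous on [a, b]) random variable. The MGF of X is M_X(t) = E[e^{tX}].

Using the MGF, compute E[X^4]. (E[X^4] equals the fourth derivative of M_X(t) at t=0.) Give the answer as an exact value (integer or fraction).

M_X(t) = (1 - e^(-t))/t
M′(t) = (t - e^(t) + 1)*e^(-t)/t^2
M′′(t) = (-t^2 - 2*t + 2*e^(t) - 2)*e^(-t)/t^3
M′′′(t) = (t^3 + 3*t^2 + 6*t - 6*e^(t) + 6)*e^(-t)/t^4
M′′′′(t) = (-t^4 - 4*t^3 - 12*t^2 - 24*t + 24*e^(t) - 24)*e^(-t)/t^5

E[X^4] = M′′′′(0) = 1/5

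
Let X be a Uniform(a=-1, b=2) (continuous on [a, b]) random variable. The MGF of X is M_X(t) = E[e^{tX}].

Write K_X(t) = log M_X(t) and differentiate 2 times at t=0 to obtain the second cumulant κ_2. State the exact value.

κ_2 = K^(2)(0) = 3/4

M_X(t) = (e^(2*t) - e^(-t))/(3*t)
K_X(t) = log M_X(t) = -log(t) + log(e^(2*t) - e^(-t)) - log(3)
K^(2)(t) = (-9*t^2*e^(3*t) + e^(6*t) - 2*e^(3*t) + 1)/(t^2*e^(6*t) - 2*t^2*e^(3*t) + t^2)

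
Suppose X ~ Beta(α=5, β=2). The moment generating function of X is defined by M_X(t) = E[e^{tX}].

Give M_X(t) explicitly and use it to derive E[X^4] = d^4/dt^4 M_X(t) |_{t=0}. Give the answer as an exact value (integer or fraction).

E[X^4] = M^(4)(0) = 1/3

M_X(t) = ₁F₁(5; 7; t)
M^(4)(t) = ₁F₁(9; 11; t)/3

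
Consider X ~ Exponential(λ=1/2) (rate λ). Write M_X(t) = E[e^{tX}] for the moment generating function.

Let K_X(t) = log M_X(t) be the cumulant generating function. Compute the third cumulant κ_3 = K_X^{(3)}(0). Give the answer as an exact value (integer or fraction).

κ_3 = d^3K/dt^3 |_{t=0} = 16

M_X(t) = 1/(2*(1/2 - t))
K_X(t) = log M_X(t) = -log(1/2 - t) - log(2)
dK/dt = -2/(2*t - 1)
d^2K/dt^2 = 4/(4*t^2 - 4*t + 1)
d^3K/dt^3 = -16/(8*t^3 - 12*t^2 + 6*t - 1)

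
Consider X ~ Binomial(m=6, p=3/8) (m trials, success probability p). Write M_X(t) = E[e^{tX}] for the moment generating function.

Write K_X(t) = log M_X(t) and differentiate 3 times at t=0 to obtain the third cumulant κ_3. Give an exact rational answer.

κ_3 = K′′′(0) = 45/128

M_X(t) = (3*e^(t)/8 + 5/8)^6
K_X(t) = log M_X(t) = 6*log(3*e^(t)/8 + 5/8)
K′(t) = 18*e^(t)/(3*e^(t) + 5)
K′′(t) = 90*e^(t)/(9*e^(2*t) + 30*e^(t) + 25)
K′′′(t) = (-270*e^(2*t) + 450*e^(t))/(27*e^(3*t) + 135*e^(2*t) + 225*e^(t) + 125)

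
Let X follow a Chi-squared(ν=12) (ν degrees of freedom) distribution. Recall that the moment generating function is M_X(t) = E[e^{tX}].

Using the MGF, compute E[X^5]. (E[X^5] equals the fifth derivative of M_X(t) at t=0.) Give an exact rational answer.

M_X(t) = (1 - 2*t)^(-6)
M^(5)(t) = -967680/(2048*t^11 - 11264*t^10 + 28160*t^9 - 42240*t^8 + 42240*t^7 - 29568*t^6 + 14784*t^5 - 5280*t^4 + 1320*t^3 - 220*t^2 + 22*t - 1)

E[X^5] = M^(5)(0) = 967680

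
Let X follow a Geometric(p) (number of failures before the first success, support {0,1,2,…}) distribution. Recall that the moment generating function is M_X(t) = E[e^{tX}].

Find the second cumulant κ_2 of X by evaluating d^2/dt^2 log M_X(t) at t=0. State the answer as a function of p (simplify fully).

M_X(t) = p/(-(1 - p)*e^(t) + 1)
K_X(t) = log M_X(t) = log(p) - log(-(1 - p)*e^(t) + 1)
dK/dt = (-p*e^(t) + e^(t))/(p*e^(t) - e^(t) + 1)
d^2K/dt^2 = (-p*e^(t) + e^(t))/(p^2*e^(2*t) - 2*p*e^(2*t) + 2*p*e^(t) + e^(2*t) - 2*e^(t) + 1)

κ_2 = d^2K/dt^2 |_{t=0} = (1 - p)/p^2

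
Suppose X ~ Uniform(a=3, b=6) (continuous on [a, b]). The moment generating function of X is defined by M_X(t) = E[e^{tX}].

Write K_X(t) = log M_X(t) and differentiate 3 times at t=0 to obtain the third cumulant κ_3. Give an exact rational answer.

κ_3 = D^3[K](0) = 0

M_X(t) = (e^(6*t) - e^(3*t))/(3*t)
K_X(t) = log M_X(t) = -log(t) + log(e^(6*t) - e^(3*t)) - log(3)
D^3[K](t) = (27*t^3*e^(6*t) + 27*t^3*e^(3*t) - 2*e^(9*t) + 6*e^(6*t) - 6*e^(3*t) + 2)/(t^3*e^(9*t) - 3*t^3*e^(6*t) + 3*t^3*e^(3*t) - t^3)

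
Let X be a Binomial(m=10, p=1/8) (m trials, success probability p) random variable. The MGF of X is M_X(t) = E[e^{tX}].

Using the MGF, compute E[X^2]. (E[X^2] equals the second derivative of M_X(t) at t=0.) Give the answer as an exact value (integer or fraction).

M_X(t) = (e^(t)/8 + 7/8)^10

E[X^2] = M′′(0) = 85/32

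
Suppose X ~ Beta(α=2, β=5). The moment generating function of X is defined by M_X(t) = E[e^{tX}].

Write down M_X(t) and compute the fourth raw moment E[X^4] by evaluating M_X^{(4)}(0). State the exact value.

E[X^4] = d^4M/dt^4 |_{t=0} = 1/42

M_X(t) = ₁F₁(2; 7; t)
dM/dt = 2*₁F₁(3; 8; t)/7
d^2M/dt^2 = 3*₁F₁(4; 9; t)/28
d^3M/dt^3 = ₁F₁(5; 10; t)/21
d^4M/dt^4 = ₁F₁(6; 11; t)/42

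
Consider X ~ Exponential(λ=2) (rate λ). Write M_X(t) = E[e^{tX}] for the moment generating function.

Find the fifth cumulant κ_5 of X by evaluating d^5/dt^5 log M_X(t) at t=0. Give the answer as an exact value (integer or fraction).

M_X(t) = 2/(2 - t)
K_X(t) = log M_X(t) = -log(2 - t) + log(2)
dK/dt = -1/(t - 2)
d^2K/dt^2 = 1/(t^2 - 4*t + 4)
d^3K/dt^3 = -2/(t^3 - 6*t^2 + 12*t - 8)
d^4K/dt^4 = 6/(t^4 - 8*t^3 + 24*t^2 - 32*t + 16)
d^5K/dt^5 = -24/(t^5 - 10*t^4 + 40*t^3 - 80*t^2 + 80*t - 32)

κ_5 = d^5K/dt^5 |_{t=0} = 3/4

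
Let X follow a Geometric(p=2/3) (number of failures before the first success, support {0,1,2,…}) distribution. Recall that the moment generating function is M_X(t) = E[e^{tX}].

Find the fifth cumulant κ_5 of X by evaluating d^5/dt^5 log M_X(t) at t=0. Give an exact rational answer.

M_X(t) = 2/(3*(1 - e^(t)/3))
K_X(t) = log M_X(t) = -log(1 - e^(t)/3) - log(3) + log(2)
K′(t) = -e^(t)/(e^(t) - 3)
K′′(t) = 3*e^(t)/(e^(2*t) - 6*e^(t) + 9)
K′′′(t) = (-3*e^(2*t) - 9*e^(t))/(e^(3*t) - 9*e^(2*t) + 27*e^(t) - 27)
K′′′′(t) = (3*e^(3*t) + 36*e^(2*t) + 27*e^(t))/(e^(4*t) - 12*e^(3*t) + 54*e^(2*t) - 108*e^(t) + 81)
K′′′′′(t) = (-3*e^(4*t) - 99*e^(3*t) - 297*e^(2*t) - 81*e^(t))/(e^(5*t) - 15*e^(4*t) + 90*e^(3*t) - 270*e^(2*t) + 405*e^(t) - 243)

κ_5 = K′′′′′(0) = 15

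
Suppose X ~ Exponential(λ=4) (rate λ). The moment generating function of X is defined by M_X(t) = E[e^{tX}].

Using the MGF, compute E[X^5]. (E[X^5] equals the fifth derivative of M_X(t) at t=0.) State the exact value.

M_X(t) = 4/(4 - t)
M^(5)(t) = 480/(t^6 - 24*t^5 + 240*t^4 - 1280*t^3 + 3840*t^2 - 6144*t + 4096)

E[X^5] = M^(5)(0) = 15/128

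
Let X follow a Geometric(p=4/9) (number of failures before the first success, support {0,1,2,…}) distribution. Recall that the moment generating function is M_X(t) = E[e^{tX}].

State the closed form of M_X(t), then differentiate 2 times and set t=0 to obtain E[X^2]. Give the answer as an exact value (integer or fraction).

E[X^2] = M^(2)(0) = 35/8

M_X(t) = 4/(9*(1 - 5*e^(t)/9))
M^(2)(t) = (-100*e^(2*t) - 180*e^(t))/(125*e^(3*t) - 675*e^(2*t) + 1215*e^(t) - 729)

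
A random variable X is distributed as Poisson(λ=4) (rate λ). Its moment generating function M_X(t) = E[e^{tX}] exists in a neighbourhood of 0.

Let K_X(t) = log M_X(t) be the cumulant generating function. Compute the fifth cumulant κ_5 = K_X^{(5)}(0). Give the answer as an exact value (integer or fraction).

κ_5 = d^5K/dt^5 |_{t=0} = 4

M_X(t) = e^(4*e^(t) - 4)
K_X(t) = log M_X(t) = 4*e^(t) - 4
dK/dt = 4*e^(t)
d^2K/dt^2 = 4*e^(t)
d^3K/dt^3 = 4*e^(t)
d^4K/dt^4 = 4*e^(t)
d^5K/dt^5 = 4*e^(t)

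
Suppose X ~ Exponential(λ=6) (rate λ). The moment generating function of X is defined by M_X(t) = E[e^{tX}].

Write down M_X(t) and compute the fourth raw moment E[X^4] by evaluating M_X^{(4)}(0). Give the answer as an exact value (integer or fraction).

E[X^4] = D^4[M](0) = 1/54

M_X(t) = 6/(6 - t)
D^4[M](t) = -144/(t^5 - 30*t^4 + 360*t^3 - 2160*t^2 + 6480*t - 7776)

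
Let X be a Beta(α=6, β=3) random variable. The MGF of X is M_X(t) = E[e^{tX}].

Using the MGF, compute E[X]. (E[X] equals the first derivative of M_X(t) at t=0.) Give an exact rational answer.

E[X] = D[M](0) = 2/3

M_X(t) = ₁F₁(6; 9; t)
D[M](t) = 2*₁F₁(7; 10; t)/3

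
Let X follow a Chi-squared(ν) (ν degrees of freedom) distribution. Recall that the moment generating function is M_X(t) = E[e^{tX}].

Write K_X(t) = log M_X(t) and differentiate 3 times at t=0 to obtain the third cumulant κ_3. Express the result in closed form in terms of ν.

M_X(t) = (1 - 2*t)^(-ν/2)
K_X(t) = log M_X(t) = -ν*log(1 - 2*t)/2
dK/dt = -ν/(2*t - 1)
d^2K/dt^2 = 2*ν/(4*t^2 - 4*t + 1)
d^3K/dt^3 = -8*ν/(8*t^3 - 12*t^2 + 6*t - 1)

κ_3 = d^3K/dt^3 |_{t=0} = 8*ν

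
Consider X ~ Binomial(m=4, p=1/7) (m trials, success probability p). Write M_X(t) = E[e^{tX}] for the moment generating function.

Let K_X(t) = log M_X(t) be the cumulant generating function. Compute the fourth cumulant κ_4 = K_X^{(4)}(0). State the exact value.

M_X(t) = (e^(t)/7 + 6/7)^4
K_X(t) = log M_X(t) = 4*log(e^(t)/7 + 6/7)
K′(t) = 4*e^(t)/(e^(t) + 6)
K′′(t) = 24*e^(t)/(e^(2*t) + 12*e^(t) + 36)
K′′′(t) = (-24*e^(2*t) + 144*e^(t))/(e^(3*t) + 18*e^(2*t) + 108*e^(t) + 216)
K′′′′(t) = (24*e^(3*t) - 576*e^(2*t) + 864*e^(t))/(e^(4*t) + 24*e^(3*t) + 216*e^(2*t) + 864*e^(t) + 1296)

κ_4 = K′′′′(0) = 312/2401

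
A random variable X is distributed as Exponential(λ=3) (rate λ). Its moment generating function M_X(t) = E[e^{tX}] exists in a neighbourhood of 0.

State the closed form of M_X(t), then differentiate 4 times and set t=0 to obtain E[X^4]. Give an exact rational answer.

E[X^4] = d^4M/dt^4 |_{t=0} = 8/27

M_X(t) = 3/(3 - t)
dM/dt = 3/(t^2 - 6*t + 9)
d^2M/dt^2 = -6/(t^3 - 9*t^2 + 27*t - 27)
d^3M/dt^3 = 18/(t^4 - 12*t^3 + 54*t^2 - 108*t + 81)
d^4M/dt^4 = -72/(t^5 - 15*t^4 + 90*t^3 - 270*t^2 + 405*t - 243)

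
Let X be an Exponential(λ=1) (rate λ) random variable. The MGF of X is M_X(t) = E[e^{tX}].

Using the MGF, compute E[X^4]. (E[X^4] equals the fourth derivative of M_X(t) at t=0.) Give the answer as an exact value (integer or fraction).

M_X(t) = 1/(1 - t)
M′(t) = 1/(t^2 - 2*t + 1)
M′′(t) = -2/(t^3 - 3*t^2 + 3*t - 1)
M′′′(t) = 6/(t^4 - 4*t^3 + 6*t^2 - 4*t + 1)
M′′′′(t) = -24/(t^5 - 5*t^4 + 10*t^3 - 10*t^2 + 5*t - 1)

E[X^4] = M′′′′(0) = 24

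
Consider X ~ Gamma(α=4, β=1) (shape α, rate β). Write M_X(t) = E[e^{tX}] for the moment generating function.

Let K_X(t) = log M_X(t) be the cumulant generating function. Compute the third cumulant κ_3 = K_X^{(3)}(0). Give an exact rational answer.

M_X(t) = (1 - t)^(-4)
K_X(t) = log M_X(t) = -4*log(1 - t)
K^(3)(t) = -8/(t^3 - 3*t^2 + 3*t - 1)

κ_3 = K^(3)(0) = 8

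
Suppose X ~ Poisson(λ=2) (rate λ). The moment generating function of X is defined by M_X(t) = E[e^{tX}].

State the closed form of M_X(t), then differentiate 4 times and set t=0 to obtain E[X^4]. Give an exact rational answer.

M_X(t) = e^(2*e^(t) - 2)
M′(t) = 2*e^(-2)*e^(t)*e^(2*e^(t))
M′′(t) = (4*e^(2*t)*e^(2*e^(t)) + 2*e^(t)*e^(2*e^(t)))*e^(-2)
M′′′(t) = (8*e^(3*t)*e^(2*e^(t)) + 12*e^(2*t)*e^(2*e^(t)) + 2*e^(t)*e^(2*e^(t)))*e^(-2)
M′′′′(t) = (16*e^(4*t)*e^(2*e^(t)) + 48*e^(3*t)*e^(2*e^(t)) + 28*e^(2*t)*e^(2*e^(t)) + 2*e^(t)*e^(2*e^(t)))*e^(-2)

E[X^4] = M′′′′(0) = 94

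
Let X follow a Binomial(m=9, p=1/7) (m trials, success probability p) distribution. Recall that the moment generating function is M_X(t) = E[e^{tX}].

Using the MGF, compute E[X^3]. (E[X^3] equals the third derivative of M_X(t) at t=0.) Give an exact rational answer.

M_X(t) = (e^(t)/7 + 6/7)^9

E[X^3] = M′′′(0) = 351/49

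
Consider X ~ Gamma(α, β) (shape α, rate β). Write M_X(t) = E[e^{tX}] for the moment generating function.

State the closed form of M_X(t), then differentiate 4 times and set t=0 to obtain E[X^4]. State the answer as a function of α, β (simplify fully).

E[X^4] = M′′′′(0) = α*(α^3 + 6*α^2 + 11*α + 6)/β^4

M_X(t) = (β/(β - t))^α
M′(t) = -α*β^α*(1/(β - t))^α/(-β + t)
M′′(t) = (α^2*β^α*(1/(β - t))^α + α*β^α*(1/(β - t))^α)/(β^2 - 2*β*t + t^2)
M′′′(t) = (-α^3*β^α*(1/(β - t))^α - 3*α^2*β^α*(1/(β - t))^α - 2*α*β^α*(1/(β - t))^α)/(-β^3 + 3*β^2*t - 3*β*t^2 + t^3)
M′′′′(t) = (α^4*β^α*(1/(β - t))^α + 6*α^3*β^α*(1/(β - t))^α + 11*α^2*β^α*(1/(β - t))^α + 6*α*β^α*(1/(β - t))^α)/(β^4 - 4*β^3*t + 6*β^2*t^2 - 4*β*t^3 + t^4)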